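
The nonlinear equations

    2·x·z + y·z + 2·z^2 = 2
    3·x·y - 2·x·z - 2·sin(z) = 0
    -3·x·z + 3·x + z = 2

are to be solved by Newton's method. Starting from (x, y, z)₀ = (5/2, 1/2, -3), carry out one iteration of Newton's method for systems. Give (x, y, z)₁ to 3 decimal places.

At (5/2, 1/2, -3): F = (-0.500, 19.03224, 25.000).
Jacobian J = [[2·z, z, 2·x + y + 4·z], [3·y - 2·z, 3·x, -2·x - 2·cos(z)], [-3·z + 3, 0, -3·x + 1]].
At the point, J = [[-6.000, -3.000, -6.500], [7.500, 7.500, -3.02002], [12.000, 0.000, -6.500]] (det J = 839.97054).
Solving J·Δ = −F gives Δ = (-1.308, -0.653, 1.432).
Then the next iterate is (x, y, z)₁ = (1.192, -0.153, -1.568).

(1.192, -0.153, -1.568)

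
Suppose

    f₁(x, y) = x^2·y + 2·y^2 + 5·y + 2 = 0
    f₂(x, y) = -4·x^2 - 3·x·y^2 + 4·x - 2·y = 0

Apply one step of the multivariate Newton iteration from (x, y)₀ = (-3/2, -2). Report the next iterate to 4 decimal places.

(-0.6859, -1.4872)

At (-3/2, -2): F = (-4.5000, 7.0000).
Jacobian J = [[2·x·y, x^2 + 4·y + 5], [-8·x - 3·y^2 + 4, -6·x·y - 2]].
At the point, J = [[6.0000, -0.7500], [4.0000, -20.0000]] (det J = -117.0000).
Solving J·Δ = −F gives Δ = (0.8141, 0.5128).
Then the next iterate is (x, y)₁ = (-0.6859, -1.4872).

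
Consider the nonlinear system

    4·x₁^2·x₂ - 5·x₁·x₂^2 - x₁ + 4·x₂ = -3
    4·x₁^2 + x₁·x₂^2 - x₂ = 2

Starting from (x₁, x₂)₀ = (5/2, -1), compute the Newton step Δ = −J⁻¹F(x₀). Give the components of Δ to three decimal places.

(-1.212, 0.176)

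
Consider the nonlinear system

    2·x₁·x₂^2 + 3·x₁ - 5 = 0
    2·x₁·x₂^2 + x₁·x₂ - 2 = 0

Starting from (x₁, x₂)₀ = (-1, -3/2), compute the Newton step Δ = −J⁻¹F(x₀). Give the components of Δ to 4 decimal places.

(1.6667, 0.0000)

At (-1, -3/2): F = (-12.5000, -5.0000).
Jacobian J = [[2·x₂^2 + 3, 4·x₁·x₂], [2·x₂^2 + x₂, 4·x₁·x₂ + x₁]].
At the point, J = [[7.5000, 6.0000], [3.0000, 5.0000]] (det J = 19.5000).
Solving J·Δ = −F gives Δ = (1.6667, 0.0000).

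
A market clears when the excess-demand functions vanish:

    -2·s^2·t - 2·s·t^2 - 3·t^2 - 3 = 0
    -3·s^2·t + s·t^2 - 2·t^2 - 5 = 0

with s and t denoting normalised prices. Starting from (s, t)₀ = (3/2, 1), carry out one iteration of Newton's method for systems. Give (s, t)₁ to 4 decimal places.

(0.1071, 0.8571)

At (3/2, 1): F = (-13.5000, -12.2500).
Jacobian J = [[-4·s·t - 2·t^2, -2·s^2 - 4·s·t - 6·t], [-6·s·t + t^2, -3·s^2 + 2·s·t - 4·t]].
At the point, J = [[-8.0000, -16.5000], [-8.0000, -7.7500]] (det J = -70.0000).
Solving J·Δ = −F gives Δ = (-1.3929, -0.1429).
Then the next iterate is (s, t)₁ = (0.1071, 0.8571).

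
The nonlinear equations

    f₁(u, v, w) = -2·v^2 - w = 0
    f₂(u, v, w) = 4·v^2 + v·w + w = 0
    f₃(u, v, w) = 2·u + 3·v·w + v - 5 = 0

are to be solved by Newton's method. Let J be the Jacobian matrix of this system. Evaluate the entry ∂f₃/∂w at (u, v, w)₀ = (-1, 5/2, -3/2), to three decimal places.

∂f₃/∂w = 3·v.
At (-1, 5/2, -3/2) this is 7.500.

7.500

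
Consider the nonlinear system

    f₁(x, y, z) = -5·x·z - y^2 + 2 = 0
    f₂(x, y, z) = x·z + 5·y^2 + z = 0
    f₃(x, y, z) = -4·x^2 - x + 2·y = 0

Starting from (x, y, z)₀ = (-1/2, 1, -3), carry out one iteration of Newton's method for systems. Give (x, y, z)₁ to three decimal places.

(-0.639, 0.458, 0.000)

At (-1/2, 1, -3): F = (-6.500, 3.500, 1.500).
Jacobian J = [[-5·z, -2·y, -5·x], [z, 10·y, x + 1], [-8·x - 1, 2, 0]].
At the point, J = [[15.000, -2.000, 2.500], [-3.000, 10.000, 0.500], [3.000, 2.000, 0.000]] (det J = -108.000).
Solving J·Δ = −F gives Δ = (-0.139, -0.542, 3.000).
Then the next iterate is (x, y, z)₁ = (-0.639, 0.458, 0.000).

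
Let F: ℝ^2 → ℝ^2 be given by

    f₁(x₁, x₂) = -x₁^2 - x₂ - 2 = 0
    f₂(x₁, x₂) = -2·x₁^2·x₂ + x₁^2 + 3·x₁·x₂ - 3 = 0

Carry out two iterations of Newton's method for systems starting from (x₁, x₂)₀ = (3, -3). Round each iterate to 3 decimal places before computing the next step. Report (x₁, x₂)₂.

(1.546, -4.328)

At (3, -3): F = (-8.000, 33.000).
Jacobian J = [[-2·x₁, -1], [-4·x₁·x₂ + 2·x₁ + 3·x₂, -2·x₁^2 + 3·x₁]].
At the point, J = [[-6.000, -1.000], [33.000, -9.000]] (det J = 87.000).
Solving J·Δ = −F gives Δ = (-1.207, -0.759).
Then the next iterate is (x₁, x₂)₁ = (1.793, -3.759).
Round to (1.793, -3.759) and repeat: F = (-1.45585, 4.16442), J = [[-3.586, -1.000], [19.26855, -1.05070]].
Δ = (-0.247, -0.569), so (x₁, x₂)₂ = (1.546, -4.328).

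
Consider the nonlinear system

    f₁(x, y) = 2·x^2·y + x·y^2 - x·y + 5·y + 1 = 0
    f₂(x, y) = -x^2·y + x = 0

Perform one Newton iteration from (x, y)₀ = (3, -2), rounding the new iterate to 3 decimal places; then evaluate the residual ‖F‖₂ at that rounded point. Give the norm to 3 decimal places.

10.895

At (3, -2): F = (-27.000, 21.000).
Jacobian J = [[4·x·y + y^2 - y, 2·x^2 + 2·x·y - x + 5], [-2·x·y + 1, -x^2]].
At the point, J = [[-18.000, 8.000], [13.000, -9.000]] (det J = 58.000).
Solving J·Δ = −F gives Δ = (-1.293, 0.466).
Then the next iterate is (x, y)₁ = (1.707, -1.534).
Re-evaluating at (1.707, -1.534): F = (-8.97431, 6.17684), so ‖F‖₂ = 10.895.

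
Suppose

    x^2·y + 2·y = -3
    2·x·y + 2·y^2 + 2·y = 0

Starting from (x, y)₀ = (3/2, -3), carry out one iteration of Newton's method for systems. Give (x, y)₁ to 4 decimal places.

(0.8729, -2.0339)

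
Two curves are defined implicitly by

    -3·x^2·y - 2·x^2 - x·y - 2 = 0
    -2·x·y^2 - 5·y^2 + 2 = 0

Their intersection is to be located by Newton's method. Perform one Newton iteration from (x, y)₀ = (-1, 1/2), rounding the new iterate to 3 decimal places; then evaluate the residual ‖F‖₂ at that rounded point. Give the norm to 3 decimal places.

2.142

At (-1, 1/2): F = (-5.000, 1.250).
Jacobian J = [[-6·x·y - 4·x - y, -3·x^2 - x], [-2·y^2, -4·x·y - 10·y]].
At the point, J = [[6.500, -2.000], [-0.500, -3.000]] (det J = -20.500).
Solving J·Δ = −F gives Δ = (0.854, 0.274).
Then the next iterate is (x, y)₁ = (-0.146, 0.774).
Re-evaluating at (-0.146, 0.774): F = (-1.97912, -0.82045), so ‖F‖₂ = 2.142.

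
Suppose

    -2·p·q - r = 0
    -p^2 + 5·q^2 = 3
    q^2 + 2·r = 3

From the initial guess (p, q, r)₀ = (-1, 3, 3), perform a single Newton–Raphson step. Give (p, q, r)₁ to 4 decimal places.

(-0.6579, 1.6105, 1.1684)

At (-1, 3, 3): F = (3.0000, 41.0000, 12.0000).
Jacobian J = [[-2·q, -2·p, -1], [-2·p, 10·q, 0], [0, 2·q, 2]].
At the point, J = [[-6.0000, 2.0000, -1.0000], [2.0000, 30.0000, 0.0000], [0.0000, 6.0000, 2.0000]] (det J = -380.0000).
Solving J·Δ = −F gives Δ = (0.3421, -1.3895, -1.8316).
Then the next iterate is (p, q, r)₁ = (-0.6579, 1.6105, 1.1684).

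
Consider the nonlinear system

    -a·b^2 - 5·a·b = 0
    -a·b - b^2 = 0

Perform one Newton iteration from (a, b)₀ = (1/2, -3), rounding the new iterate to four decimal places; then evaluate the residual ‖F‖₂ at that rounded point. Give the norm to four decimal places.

1.9594

At (1/2, -3): F = (3.0000, -7.5000).
Jacobian J = [[-b^2 - 5·b, -2·a·b - 5·a], [-b, -a - 2·b]].
At the point, J = [[6.0000, 0.5000], [3.0000, 5.5000]] (det J = 31.5000).
Solving J·Δ = −F gives Δ = (-0.6429, 1.7143).
Then the next iterate is (a, b)₁ = (-0.1429, -1.2857).
Re-evaluating at (-0.1429, -1.2857): F = (-0.682415, -1.836751), so ‖F‖₂ = 1.9594.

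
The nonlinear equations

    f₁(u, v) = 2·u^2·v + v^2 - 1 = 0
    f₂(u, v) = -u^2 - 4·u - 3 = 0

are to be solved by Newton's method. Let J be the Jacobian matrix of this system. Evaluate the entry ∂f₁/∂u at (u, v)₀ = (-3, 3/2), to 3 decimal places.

∂f₁/∂u = 4·u·v.
At (-3, 3/2) this is -18.000.

-18.000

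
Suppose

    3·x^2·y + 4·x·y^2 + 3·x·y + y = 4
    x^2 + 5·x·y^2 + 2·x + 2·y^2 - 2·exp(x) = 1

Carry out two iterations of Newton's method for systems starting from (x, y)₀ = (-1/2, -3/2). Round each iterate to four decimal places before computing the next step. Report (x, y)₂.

(5.6719, 2.4846)

At (-1/2, -3/2): F = (-8.8750, -4.088061).
Jacobian J = [[6·x·y + 4·y^2 + 3·y, 3·x^2 + 8·x·y + 3·x + 1], [2·x + 5·y^2 - 2·exp(x) + 2, 10·x·y + 4·y]].
At the point, J = [[9.0000, 6.2500], [11.036939, 1.5000]] (det J = -55.480867).
Solving J·Δ = −F gives Δ = (0.2206, 1.1024).
Then the next iterate is (x, y)₁ = (-0.2794, -0.3976).
Round to (-0.2794, -0.3976) and repeat: F = (-4.334123, -2.897885), J = [[0.106080, 1.284709], [0.719154, -0.479506]].
Δ = (5.9513, 2.8822), so (x, y)₂ = (5.6719, 2.4846).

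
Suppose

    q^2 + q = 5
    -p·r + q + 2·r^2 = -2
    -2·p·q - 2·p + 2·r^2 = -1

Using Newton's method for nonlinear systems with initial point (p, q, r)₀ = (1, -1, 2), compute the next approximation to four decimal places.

(-6.3125, -6.0000, -0.3750)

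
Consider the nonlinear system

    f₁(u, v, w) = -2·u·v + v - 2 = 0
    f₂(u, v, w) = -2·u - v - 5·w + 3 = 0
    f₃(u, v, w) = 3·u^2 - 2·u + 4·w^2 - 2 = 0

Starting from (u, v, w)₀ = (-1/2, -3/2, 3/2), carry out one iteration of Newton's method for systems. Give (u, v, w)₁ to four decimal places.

(-0.8306, 1.4960, 0.6331)

At (-1/2, -3/2, 3/2): F = (-5.0000, -2.0000, 8.7500).
Jacobian J = [[-2·v, -2·u + 1, 0], [-2, -1, -5], [6·u - 2, 0, 8·w]].
At the point, J = [[3.0000, 2.0000, 0.0000], [-2.0000, -1.0000, -5.0000], [-5.0000, 0.0000, 12.0000]] (det J = 62.0000).
Solving J·Δ = −F gives Δ = (-0.3306, 2.9960, -0.8669).
Then the next iterate is (u, v, w)₁ = (-0.8306, 1.4960, 0.6331).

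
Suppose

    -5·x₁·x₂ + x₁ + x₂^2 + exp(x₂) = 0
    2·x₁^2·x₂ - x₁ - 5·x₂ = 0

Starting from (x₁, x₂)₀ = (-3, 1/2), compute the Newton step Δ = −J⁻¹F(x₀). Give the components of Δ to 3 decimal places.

(0.812, -0.294)

At (-3, 1/2): F = (6.39872, 9.500).
Jacobian J = [[-5·x₂ + 1, -5·x₁ + 2·x₂ + exp(x₂)], [4·x₁·x₂ - 1, 2·x₁^2 - 5]].
At the point, J = [[-1.500, 17.64872], [-7.000, 13.000]] (det J = 104.04105).
Solving J·Δ = −F gives Δ = (0.812, -0.294).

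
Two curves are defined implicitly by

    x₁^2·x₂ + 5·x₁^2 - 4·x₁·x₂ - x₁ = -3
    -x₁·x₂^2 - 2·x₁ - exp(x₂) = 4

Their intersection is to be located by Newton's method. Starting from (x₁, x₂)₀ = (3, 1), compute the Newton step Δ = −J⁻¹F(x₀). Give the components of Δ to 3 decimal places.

At (3, 1): F = (42.000, -15.71828).
Jacobian J = [[2·x₁·x₂ + 10·x₁ - 4·x₂ - 1, x₁^2 - 4·x₁], [-x₂^2 - 2, -2·x₁·x₂ - exp(x₂)]].
At the point, J = [[31.000, -3.000], [-3.000, -8.71828]] (det J = -279.26674).
Solving J·Δ = −F gives Δ = (-1.480, -1.294).

(-1.480, -1.294)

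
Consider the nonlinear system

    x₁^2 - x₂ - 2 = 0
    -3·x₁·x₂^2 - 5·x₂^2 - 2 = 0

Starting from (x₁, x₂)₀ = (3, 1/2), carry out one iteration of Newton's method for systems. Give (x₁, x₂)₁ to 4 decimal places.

(1.8614, 0.1681)

At (3, 1/2): F = (6.5000, -5.5000).
Jacobian J = [[2·x₁, -1], [-3·x₂^2, -6·x₁·x₂ - 10·x₂]].
At the point, J = [[6.0000, -1.0000], [-0.7500, -14.0000]] (det J = -84.7500).
Solving J·Δ = −F gives Δ = (-1.1386, -0.3319).
Then the next iterate is (x₁, x₂)₁ = (1.8614, 0.1681).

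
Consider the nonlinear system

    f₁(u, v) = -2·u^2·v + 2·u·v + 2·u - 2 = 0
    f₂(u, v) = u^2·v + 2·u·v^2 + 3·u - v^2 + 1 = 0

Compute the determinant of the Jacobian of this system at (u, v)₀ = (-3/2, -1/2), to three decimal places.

25.000

J = [[-4·u·v + 2·v + 2, -2·u^2 + 2·u], [2·u·v + 2·v^2 + 3, u^2 + 4·u·v - 2·v]].
At the point, J = [[-2.000, -7.500], [5.000, 6.250]].
det J = 25.000.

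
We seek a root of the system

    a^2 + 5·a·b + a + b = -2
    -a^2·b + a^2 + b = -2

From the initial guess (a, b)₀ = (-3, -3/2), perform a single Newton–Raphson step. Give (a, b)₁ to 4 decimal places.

(-2.1818, -0.1591)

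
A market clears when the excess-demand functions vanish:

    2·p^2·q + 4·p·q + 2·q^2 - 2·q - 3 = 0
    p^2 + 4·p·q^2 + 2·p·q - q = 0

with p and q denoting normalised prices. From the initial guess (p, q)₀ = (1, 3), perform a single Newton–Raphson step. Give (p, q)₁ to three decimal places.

At (1, 3): F = (27.000, 40.000).
Jacobian J = [[4·p·q + 4·q, 2·p^2 + 4·p + 4·q - 2], [2·p + 4·q^2 + 2·q, 8·p·q + 2·p - 1]].
At the point, J = [[24.000, 16.000], [44.000, 25.000]] (det J = -104.000).
Solving J·Δ = −F gives Δ = (0.337, -2.192).
Then the next iterate is (p, q)₁ = (1.337, 0.808).

(1.337, 0.808)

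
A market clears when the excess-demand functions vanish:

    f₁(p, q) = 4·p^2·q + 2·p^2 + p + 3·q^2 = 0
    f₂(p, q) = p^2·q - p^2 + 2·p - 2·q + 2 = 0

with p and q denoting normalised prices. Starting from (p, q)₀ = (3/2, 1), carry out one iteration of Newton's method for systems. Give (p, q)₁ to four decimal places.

(-0.1040, 1.8317)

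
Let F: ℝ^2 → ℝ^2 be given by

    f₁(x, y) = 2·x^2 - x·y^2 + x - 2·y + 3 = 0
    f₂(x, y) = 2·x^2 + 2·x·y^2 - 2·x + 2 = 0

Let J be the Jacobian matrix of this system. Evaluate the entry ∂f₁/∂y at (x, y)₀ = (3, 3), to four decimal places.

∂f₁/∂y = -2·x·y - 2.
At (3, 3) this is -20.0000.

-20.0000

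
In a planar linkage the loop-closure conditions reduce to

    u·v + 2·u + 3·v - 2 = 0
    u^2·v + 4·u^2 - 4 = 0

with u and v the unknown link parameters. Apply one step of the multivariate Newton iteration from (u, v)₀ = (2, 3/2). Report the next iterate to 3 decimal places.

(1.458, -0.021)

At (2, 3/2): F = (9.500, 18.000).
Jacobian J = [[v + 2, u + 3], [2·u·v + 8·u, u^2]].
At the point, J = [[3.500, 5.000], [22.000, 4.000]] (det J = -96.000).
Solving J·Δ = −F gives Δ = (-0.542, -1.521).
Then the next iterate is (u, v)₁ = (1.458, -0.021).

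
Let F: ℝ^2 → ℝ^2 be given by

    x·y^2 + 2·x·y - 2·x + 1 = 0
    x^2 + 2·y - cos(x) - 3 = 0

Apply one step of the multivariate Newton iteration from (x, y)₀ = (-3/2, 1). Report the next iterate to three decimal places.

At (-3/2, 1): F = (-0.500, 1.17926).
Jacobian J = [[y^2 + 2·y - 2, 2·x·y + 2·x], [2·x + sin(x), 2]].
At the point, J = [[1.000, -6.000], [-3.99749, 2.000]] (det J = -21.98497).
Solving J·Δ = −F gives Δ = (0.276, -0.037).
Then the next iterate is (x, y)₁ = (-1.224, 0.963).

(-1.224, 0.963)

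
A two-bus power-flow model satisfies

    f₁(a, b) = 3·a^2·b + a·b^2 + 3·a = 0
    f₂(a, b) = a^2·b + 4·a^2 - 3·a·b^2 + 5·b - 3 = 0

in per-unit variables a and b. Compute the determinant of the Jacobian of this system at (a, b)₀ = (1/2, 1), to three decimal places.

12.250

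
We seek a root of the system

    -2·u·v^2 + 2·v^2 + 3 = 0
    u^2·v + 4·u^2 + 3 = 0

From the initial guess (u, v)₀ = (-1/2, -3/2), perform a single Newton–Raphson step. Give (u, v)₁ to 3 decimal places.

(0.984, -1.159)

At (-1/2, -3/2): F = (9.750, 3.625).
Jacobian J = [[-2·v^2, -4·u·v + 4·v], [2·u·v + 8·u, u^2]].
At the point, J = [[-4.500, -9.000], [-2.500, 0.250]] (det J = -23.625).
Solving J·Δ = −F gives Δ = (1.484, 0.341).
Then the next iterate is (u, v)₁ = (0.984, -1.159).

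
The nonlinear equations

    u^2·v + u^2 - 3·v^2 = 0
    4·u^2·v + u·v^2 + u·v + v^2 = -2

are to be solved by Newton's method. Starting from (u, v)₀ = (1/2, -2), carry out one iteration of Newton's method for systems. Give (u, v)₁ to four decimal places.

(0.5785, -0.9936)

At (1/2, -2): F = (-12.2500, 5.0000).
Jacobian J = [[2·u·v + 2·u, u^2 - 6·v], [8·u·v + v^2 + v, 4·u^2 + 2·u·v + u + 2·v]].
At the point, J = [[-1.0000, 12.2500], [-6.0000, -4.5000]] (det J = 78.0000).
Solving J·Δ = −F gives Δ = (0.0785, 1.0064).
Then the next iterate is (u, v)₁ = (0.5785, -0.9936).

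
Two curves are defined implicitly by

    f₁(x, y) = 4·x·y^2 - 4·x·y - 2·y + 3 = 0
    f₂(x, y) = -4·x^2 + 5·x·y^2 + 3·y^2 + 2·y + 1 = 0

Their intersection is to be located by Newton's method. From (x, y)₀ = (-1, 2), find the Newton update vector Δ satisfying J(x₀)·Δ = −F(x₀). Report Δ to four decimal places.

At (-1, 2): F = (-9.0000, -7.0000).
Jacobian J = [[4·y^2 - 4·y, 8·x·y - 4·x - 2], [-8·x + 5·y^2, 10·x·y + 6·y + 2]].
At the point, J = [[8.0000, -14.0000], [28.0000, -6.0000]] (det J = 344.0000).
Solving J·Δ = −F gives Δ = (0.1279, -0.5698).

(0.1279, -0.5698)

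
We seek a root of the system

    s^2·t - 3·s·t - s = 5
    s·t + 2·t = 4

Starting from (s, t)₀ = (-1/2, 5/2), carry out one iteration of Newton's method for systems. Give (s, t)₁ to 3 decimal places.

(-0.488, 2.647)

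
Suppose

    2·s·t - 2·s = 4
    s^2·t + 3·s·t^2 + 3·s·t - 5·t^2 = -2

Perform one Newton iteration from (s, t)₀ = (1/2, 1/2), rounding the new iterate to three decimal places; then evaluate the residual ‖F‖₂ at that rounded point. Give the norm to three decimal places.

At (1/2, 1/2): F = (-4.500, 2.000).
Jacobian J = [[2·t - 2, 2·s], [2·s·t + 3·t^2 + 3·t, s^2 + 6·s·t + 3·s - 10·t]].
At the point, J = [[-1.000, 1.000], [2.750, -1.750]] (det J = -1.000).
Solving J·Δ = −F gives Δ = (5.875, 10.375).
Then the next iterate is (s, t)₁ = (6.375, 10.875).
Re-evaluating at (6.375, 10.875): F = (121.90625, 2322.45312), so ‖F‖₂ = 2325.650.

2325.650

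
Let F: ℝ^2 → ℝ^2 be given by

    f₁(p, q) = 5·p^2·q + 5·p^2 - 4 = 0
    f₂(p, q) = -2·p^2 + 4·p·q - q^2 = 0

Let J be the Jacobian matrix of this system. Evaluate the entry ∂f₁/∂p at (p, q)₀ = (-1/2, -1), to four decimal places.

∂f₁/∂p = 10·p·q + 10·p.
At (-1/2, -1) this is 0.0000.

0.0000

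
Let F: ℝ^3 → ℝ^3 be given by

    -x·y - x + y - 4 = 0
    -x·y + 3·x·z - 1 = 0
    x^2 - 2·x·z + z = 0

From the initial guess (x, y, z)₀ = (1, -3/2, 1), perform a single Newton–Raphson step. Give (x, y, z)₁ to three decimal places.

(11.000, 47.000, 1.000)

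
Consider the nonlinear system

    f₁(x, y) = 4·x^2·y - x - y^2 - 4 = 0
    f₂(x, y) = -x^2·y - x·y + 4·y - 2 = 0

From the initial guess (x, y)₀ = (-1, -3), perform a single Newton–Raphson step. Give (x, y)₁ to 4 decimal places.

(-1.3607, 0.2295)

At (-1, -3): F = (-24.0000, -14.0000).
Jacobian J = [[8·x·y - 1, 4·x^2 - 2·y], [-2·x·y - y, -x^2 - x + 4]].
At the point, J = [[23.0000, 10.0000], [-3.0000, 4.0000]] (det J = 122.0000).
Solving J·Δ = −F gives Δ = (-0.3607, 3.2295).
Then the next iterate is (x, y)₁ = (-1.3607, 0.2295).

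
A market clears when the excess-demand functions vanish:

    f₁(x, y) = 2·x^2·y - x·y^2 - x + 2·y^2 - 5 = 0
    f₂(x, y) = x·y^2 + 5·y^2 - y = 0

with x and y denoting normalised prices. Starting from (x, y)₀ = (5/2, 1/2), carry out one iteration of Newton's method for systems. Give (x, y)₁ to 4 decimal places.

At (5/2, 1/2): F = (-1.3750, 1.3750).
Jacobian J = [[4·x·y - y^2 - 1, 2·x^2 - 2·x·y + 4·y], [y^2, 2·x·y + 10·y - 1]].
At the point, J = [[3.7500, 12.0000], [0.2500, 6.5000]] (det J = 21.3750).
Solving J·Δ = −F gives Δ = (1.1901, -0.2573).
Then the next iterate is (x, y)₁ = (3.6901, 0.2427).

(3.6901, 0.2427)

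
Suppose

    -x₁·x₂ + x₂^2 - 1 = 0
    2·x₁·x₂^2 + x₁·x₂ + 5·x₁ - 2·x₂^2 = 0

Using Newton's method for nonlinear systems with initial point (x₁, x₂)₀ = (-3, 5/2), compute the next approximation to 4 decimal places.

At (-3, 5/2): F = (12.7500, -72.5000).
Jacobian J = [[-x₂, -x₁ + 2·x₂], [2·x₂^2 + x₂ + 5, 4·x₁·x₂ + x₁ - 4·x₂]].
At the point, J = [[-2.5000, 8.0000], [20.0000, -43.0000]] (det J = -52.5000).
Solving J·Δ = −F gives Δ = (0.6048, -1.4048).
Then the next iterate is (x₁, x₂)₁ = (-2.3952, 1.0952).

(-2.3952, 1.0952)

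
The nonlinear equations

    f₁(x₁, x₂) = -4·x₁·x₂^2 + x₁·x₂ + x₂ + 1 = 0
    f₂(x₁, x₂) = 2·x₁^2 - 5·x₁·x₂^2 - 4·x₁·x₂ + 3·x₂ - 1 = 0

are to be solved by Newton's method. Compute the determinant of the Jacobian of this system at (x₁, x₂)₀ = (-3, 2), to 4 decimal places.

790.0000

J = [[-4·x₂^2 + x₂, -8·x₁·x₂ + x₁ + 1], [4·x₁ - 5·x₂^2 - 4·x₂, -10·x₁·x₂ - 4·x₁ + 3]].
At the point, J = [[-14.0000, 46.0000], [-40.0000, 75.0000]].
det J = 790.0000.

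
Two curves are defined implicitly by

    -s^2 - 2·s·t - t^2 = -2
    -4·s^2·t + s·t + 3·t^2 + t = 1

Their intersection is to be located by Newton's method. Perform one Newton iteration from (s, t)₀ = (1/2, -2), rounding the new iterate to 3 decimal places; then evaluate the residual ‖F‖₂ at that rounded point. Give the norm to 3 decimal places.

At (1/2, -2): F = (-0.250, 10.000).
Jacobian J = [[-2·s - 2·t, -2·s - 2·t], [-8·s·t + t, -4·s^2 + s + 6·t + 1]].
At the point, J = [[3.000, 3.000], [6.000, -11.500]] (det J = -52.500).
Solving J·Δ = −F gives Δ = (-0.517, 0.600).
Then the next iterate is (s, t)₁ = (-0.017, -1.400).
Re-evaluating at (-0.017, -1.400): F = (-0.00789, 3.50542), so ‖F‖₂ = 3.505.

3.505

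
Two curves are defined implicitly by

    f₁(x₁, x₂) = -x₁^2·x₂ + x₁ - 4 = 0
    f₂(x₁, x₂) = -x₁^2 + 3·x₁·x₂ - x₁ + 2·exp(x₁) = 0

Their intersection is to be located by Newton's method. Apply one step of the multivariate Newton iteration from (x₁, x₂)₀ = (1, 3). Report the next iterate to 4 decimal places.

(-0.5613, 4.8063)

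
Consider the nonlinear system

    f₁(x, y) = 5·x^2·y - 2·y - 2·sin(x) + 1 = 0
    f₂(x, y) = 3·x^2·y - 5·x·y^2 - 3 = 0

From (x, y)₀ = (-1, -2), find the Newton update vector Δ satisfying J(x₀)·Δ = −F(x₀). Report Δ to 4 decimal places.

(0.0786, 0.6101)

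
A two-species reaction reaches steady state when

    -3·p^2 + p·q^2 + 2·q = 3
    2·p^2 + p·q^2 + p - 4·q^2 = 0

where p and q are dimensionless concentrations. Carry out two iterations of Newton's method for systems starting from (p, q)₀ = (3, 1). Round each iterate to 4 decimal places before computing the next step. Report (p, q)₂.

(5.9566, 8.7164)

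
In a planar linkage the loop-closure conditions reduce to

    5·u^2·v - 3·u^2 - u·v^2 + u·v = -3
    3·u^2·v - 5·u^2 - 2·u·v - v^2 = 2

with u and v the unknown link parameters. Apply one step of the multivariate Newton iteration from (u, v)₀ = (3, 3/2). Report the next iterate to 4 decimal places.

(0.9692, 1.8092)

At (3, 3/2): F = (41.2500, -17.7500).
Jacobian J = [[10·u·v - 6·u - v^2 + v, 5·u^2 - 2·u·v + u], [6·u·v - 10·u - 2·v, 3·u^2 - 2·u - 2·v]].
At the point, J = [[26.2500, 39.0000], [-6.0000, 18.0000]] (det J = 706.5000).
Solving J·Δ = −F gives Δ = (-2.0308, 0.3092).
Then the next iterate is (u, v)₁ = (0.9692, 1.8092).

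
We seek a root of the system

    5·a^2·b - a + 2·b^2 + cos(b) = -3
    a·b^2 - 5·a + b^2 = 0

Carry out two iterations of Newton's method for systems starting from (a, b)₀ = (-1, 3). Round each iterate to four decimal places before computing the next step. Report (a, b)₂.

(-0.6597, -2.5495)

At (-1, 3): F = (36.010008, 5.0000).
Jacobian J = [[10·a·b - 1, 5·a^2 + 4·b - sin(b)], [b^2 - 5, 2·a·b + 2·b]].
At the point, J = [[-31.0000, 16.858880], [4.0000, 0.0000]] (det J = -67.435520).
Solving J·Δ = −F gives Δ = (-1.2500, -4.4345).
Then the next iterate is (a, b)₁ = (-2.2500, -1.4345).
Round to (-2.2500, -1.4345) and repeat: F = (-26.809326, 8.677762), J = [[31.276250, 20.565226], [-2.942210, 3.586250]].
Δ = (1.5903, -1.1150), so (a, b)₂ = (-0.6597, -2.5495).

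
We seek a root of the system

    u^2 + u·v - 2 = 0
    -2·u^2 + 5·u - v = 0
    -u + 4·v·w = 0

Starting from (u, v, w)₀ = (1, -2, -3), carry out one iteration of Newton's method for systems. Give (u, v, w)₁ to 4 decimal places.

At (1, -2, -3): F = (-3.0000, 5.0000, 23.0000).
Jacobian J = [[2·u + v, u, 0], [-4·u + 5, -1, 0], [-1, 4·w, 4·v]].
At the point, J = [[0.0000, 1.0000, 0.0000], [1.0000, -1.0000, 0.0000], [-1.0000, -12.0000, -8.0000]] (det J = 8.0000).
Solving J·Δ = −F gives Δ = (-2.0000, 3.0000, -1.3750).
Then the next iterate is (u, v, w)₁ = (-1.0000, 1.0000, -4.3750).

(-1.0000, 1.0000, -4.3750)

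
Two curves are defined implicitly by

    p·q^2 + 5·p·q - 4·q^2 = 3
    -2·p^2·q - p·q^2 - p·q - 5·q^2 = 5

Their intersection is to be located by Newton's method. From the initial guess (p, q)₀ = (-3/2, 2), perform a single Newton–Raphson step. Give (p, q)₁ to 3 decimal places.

(-2.443, 0.197)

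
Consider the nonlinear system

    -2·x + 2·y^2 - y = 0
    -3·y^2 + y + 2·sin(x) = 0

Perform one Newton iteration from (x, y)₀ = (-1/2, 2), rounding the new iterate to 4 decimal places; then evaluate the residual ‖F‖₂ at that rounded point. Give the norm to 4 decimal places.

At (-1/2, 2): F = (7.0000, -10.958851).
Jacobian J = [[-2, 4·y - 1], [2·cos(x), -6·y + 1]].
At the point, J = [[-2.0000, 7.0000], [1.755165, -11.0000]] (det J = 9.713844).
Solving J·Δ = −F gives Δ = (0.0297, -0.9915).
Then the next iterate is (x, y)₁ = (-0.4703, 1.0085).
Re-evaluating at (-0.4703, 1.0085): F = (1.966245, -2.949024), so ‖F‖₂ = 3.5444.

3.5444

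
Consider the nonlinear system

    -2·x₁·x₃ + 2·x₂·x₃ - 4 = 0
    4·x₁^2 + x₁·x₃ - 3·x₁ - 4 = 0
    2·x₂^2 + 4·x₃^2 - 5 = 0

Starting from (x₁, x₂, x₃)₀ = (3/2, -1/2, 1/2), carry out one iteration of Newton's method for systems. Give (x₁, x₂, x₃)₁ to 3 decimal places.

(2.021, -10.521, -3.636)

At (3/2, -1/2, 1/2): F = (-6.000, 1.250, -3.500).
Jacobian J = [[-2·x₃, 2·x₃, -2·x₁ + 2·x₂], [8·x₁ + x₃ - 3, 0, x₁], [0, 4·x₂, 8·x₃]].
At the point, J = [[-1.000, 1.000, -4.000], [9.500, 0.000, 1.500], [0.000, -2.000, 4.000]] (det J = 35.000).
Solving J·Δ = −F gives Δ = (0.521, -10.021, -4.136).
Then the next iterate is (x₁, x₂, x₃)₁ = (2.021, -10.521, -3.636).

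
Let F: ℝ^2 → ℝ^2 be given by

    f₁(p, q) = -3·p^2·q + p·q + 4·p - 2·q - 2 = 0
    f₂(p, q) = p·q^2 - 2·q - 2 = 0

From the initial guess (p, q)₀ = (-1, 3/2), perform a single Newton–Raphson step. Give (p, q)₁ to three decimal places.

At (-1, 3/2): F = (-15.000, -7.250).
Jacobian J = [[-6·p·q + q + 4, -3·p^2 + p - 2], [q^2, 2·p·q - 2]].
At the point, J = [[14.500, -6.000], [2.250, -5.000]] (det J = -59.000).
Solving J·Δ = −F gives Δ = (0.534, -1.210).
Then the next iterate is (p, q)₁ = (-0.466, 0.290).

(-0.466, 0.290)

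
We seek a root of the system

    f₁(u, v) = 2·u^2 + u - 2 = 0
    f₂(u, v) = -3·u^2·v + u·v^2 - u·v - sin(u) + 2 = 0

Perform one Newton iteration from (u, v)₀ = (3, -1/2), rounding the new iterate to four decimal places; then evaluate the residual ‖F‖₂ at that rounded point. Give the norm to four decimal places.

6.6690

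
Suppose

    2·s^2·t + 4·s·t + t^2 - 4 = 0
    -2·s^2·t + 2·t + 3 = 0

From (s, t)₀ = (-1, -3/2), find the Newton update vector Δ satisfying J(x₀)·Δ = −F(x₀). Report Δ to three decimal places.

(0.500, 0.250)

At (-1, -3/2): F = (1.250, 3.000).
Jacobian J = [[4·s·t + 4·t, 2·s^2 + 4·s + 2·t], [-4·s·t, -2·s^2 + 2]].
At the point, J = [[0.000, -5.000], [-6.000, 0.000]] (det J = -30.000).
Solving J·Δ = −F gives Δ = (0.500, 0.250).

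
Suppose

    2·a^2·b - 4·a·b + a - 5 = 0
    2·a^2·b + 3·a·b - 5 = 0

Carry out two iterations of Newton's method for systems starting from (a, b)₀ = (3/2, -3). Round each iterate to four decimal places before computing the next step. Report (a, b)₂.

(-3.3270, -3.8590)

At (3/2, -3): F = (1.0000, -32.0000).
Jacobian J = [[4·a·b - 4·b + 1, 2·a^2 - 4·a], [4·a·b + 3·b, 2·a^2 + 3·a]].
At the point, J = [[-5.0000, -1.5000], [-27.0000, 9.0000]] (det J = -85.5000).
Solving J·Δ = −F gives Δ = (-0.4561, 2.1871).
Then the next iterate is (a, b)₁ = (1.0439, -0.8129).
Round to (1.0439, -0.8129) and repeat: F = (-2.333433, -9.317437), J = [[0.857255, -1.996146], [-5.833045, 5.311154]].
Δ = (-4.3709, -3.0461), so (a, b)₂ = (-3.3270, -3.8590).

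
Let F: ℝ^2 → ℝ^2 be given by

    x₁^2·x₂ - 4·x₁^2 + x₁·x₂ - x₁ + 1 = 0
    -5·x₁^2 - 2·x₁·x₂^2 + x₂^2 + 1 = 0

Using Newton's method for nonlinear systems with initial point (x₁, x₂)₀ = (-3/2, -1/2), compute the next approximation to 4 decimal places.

At (-3/2, -1/2): F = (-6.8750, -9.2500).
Jacobian J = [[2·x₁·x₂ - 8·x₁ + x₂ - 1, x₁^2 + x₁], [-10·x₁ - 2·x₂^2, -4·x₁·x₂ + 2·x₂]].
At the point, J = [[12.0000, 0.7500], [14.5000, -4.0000]] (det J = -58.8750).
Solving J·Δ = −F gives Δ = (0.5849, -0.1921).
Then the next iterate is (x₁, x₂)₁ = (-0.9151, -0.6921).

(-0.9151, -0.6921)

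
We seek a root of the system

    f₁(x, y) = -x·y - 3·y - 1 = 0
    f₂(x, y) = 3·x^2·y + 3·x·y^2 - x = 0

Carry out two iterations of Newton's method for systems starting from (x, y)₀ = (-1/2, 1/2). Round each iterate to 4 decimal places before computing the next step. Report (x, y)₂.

(-0.0304, -0.3539)

At (-1/2, 1/2): F = (-2.2500, 0.5000).
Jacobian J = [[-y, -x - 3], [6·x·y + 3·y^2 - 1, 3·x^2 + 6·x·y]].
At the point, J = [[-0.5000, -2.5000], [-1.7500, -0.7500]] (det J = -4.0000).
Solving J·Δ = −F gives Δ = (0.7344, -1.0469).
Then the next iterate is (x, y)₁ = (0.2344, -0.5469).
Round to (0.2344, -0.5469) and repeat: F = (0.768893, -0.114219), J = [[0.5469, -3.2344], [-0.871861, -0.604330]].
Δ = (-0.2648, 0.1930), so (x, y)₂ = (-0.0304, -0.3539).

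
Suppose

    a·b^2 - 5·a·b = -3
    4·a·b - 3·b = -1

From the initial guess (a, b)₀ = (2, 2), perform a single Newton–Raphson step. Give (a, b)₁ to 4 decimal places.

At (2, 2): F = (-9.0000, 11.0000).
Jacobian J = [[b^2 - 5·b, 2·a·b - 5·a], [4·b, 4·a - 3]].
At the point, J = [[-6.0000, -2.0000], [8.0000, 5.0000]] (det J = -14.0000).
Solving J·Δ = −F gives Δ = (-1.6429, 0.4286).
Then the next iterate is (a, b)₁ = (0.3571, 2.4286).

(0.3571, 2.4286)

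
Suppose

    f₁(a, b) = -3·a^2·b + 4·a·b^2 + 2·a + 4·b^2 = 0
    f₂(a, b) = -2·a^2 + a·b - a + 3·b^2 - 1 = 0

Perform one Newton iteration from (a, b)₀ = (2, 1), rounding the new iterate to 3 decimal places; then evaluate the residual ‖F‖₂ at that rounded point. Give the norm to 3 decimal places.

0.409

At (2, 1): F = (4.000, -6.000).
Jacobian J = [[-6·a·b + 4·b^2 + 2, -3·a^2 + 8·a·b + 8·b], [-4·a + b - 1, a + 6·b]].
At the point, J = [[-6.000, 12.000], [-8.000, 8.000]] (det J = 48.000).
Solving J·Δ = −F gives Δ = (-2.167, -1.417).
Then the next iterate is (a, b)₁ = (-0.167, -0.417).
Re-evaluating at (-0.167, -0.417): F = (0.28029, -0.29747), so ‖F‖₂ = 0.409.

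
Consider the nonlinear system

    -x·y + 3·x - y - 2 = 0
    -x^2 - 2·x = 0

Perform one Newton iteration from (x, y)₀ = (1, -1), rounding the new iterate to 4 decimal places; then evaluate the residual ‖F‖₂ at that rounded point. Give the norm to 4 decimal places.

At (1, -1): F = (3.0000, -3.0000).
Jacobian J = [[-y + 3, -x - 1], [-2·x - 2, 0]].
At the point, J = [[4.0000, -2.0000], [-4.0000, 0.0000]] (det J = -8.0000).
Solving J·Δ = −F gives Δ = (-0.7500, 0.0000).
Then the next iterate is (x, y)₁ = (0.2500, -1.0000).
Re-evaluating at (0.2500, -1.0000): F = (0.0000, -0.5625), so ‖F‖₂ = 0.5625.

0.5625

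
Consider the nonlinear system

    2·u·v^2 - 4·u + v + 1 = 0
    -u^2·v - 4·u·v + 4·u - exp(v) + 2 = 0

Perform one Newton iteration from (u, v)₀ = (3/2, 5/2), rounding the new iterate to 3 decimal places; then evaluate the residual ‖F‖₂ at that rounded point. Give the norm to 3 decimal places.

8.382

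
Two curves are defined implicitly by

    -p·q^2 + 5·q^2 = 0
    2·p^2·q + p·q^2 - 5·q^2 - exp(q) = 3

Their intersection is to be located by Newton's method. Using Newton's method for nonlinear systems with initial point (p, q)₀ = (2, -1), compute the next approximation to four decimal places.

(1.1855, -0.3643)

At (2, -1): F = (3.0000, -14.367879).
Jacobian J = [[-q^2, -2·p·q + 10·q], [4·p·q + q^2, 2·p^2 + 2·p·q - 10·q - exp(q)]].
At the point, J = [[-1.0000, -6.0000], [-7.0000, 13.632121]] (det J = -55.632121).
Solving J·Δ = −F gives Δ = (-0.8145, 0.6357).
Then the next iterate is (p, q)₁ = (1.1855, -0.3643).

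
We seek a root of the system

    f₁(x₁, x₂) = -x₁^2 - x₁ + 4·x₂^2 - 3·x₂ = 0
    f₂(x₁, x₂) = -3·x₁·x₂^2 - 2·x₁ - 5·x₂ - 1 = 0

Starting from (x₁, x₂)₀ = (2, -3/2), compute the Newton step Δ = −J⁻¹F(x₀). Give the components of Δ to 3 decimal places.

At (2, -3/2): F = (7.500, -11.000).
Jacobian J = [[-2·x₁ - 1, 8·x₂ - 3], [-3·x₂^2 - 2, -6·x₁·x₂ - 5]].
At the point, J = [[-5.000, -15.000], [-8.750, 13.000]] (det J = -196.250).
Solving J·Δ = −F gives Δ = (-0.344, 0.615).

(-0.344, 0.615)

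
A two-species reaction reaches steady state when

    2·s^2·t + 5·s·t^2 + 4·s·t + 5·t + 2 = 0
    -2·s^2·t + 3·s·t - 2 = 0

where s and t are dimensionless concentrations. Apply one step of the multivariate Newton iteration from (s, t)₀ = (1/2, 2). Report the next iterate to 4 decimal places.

At (1/2, 2): F = (27.0000, 0.0000).
Jacobian J = [[4·s·t + 5·t^2 + 4·t, 2·s^2 + 10·s·t + 4·s + 5], [-4·s·t + 3·t, -2·s^2 + 3·s]].
At the point, J = [[32.0000, 17.5000], [2.0000, 1.0000]] (det J = -3.0000).
Solving J·Δ = −F gives Δ = (9.0000, -18.0000).
Then the next iterate is (s, t)₁ = (9.5000, -16.0000).

(9.5000, -16.0000)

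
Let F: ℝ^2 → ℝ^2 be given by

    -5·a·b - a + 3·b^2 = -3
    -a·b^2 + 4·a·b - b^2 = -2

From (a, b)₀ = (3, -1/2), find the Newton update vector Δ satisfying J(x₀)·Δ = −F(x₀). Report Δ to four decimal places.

(2.5455, 0.6705)

At (3, -1/2): F = (8.2500, -5.0000).
Jacobian J = [[-5·b - 1, -5·a + 6·b], [-b^2 + 4·b, -2·a·b + 4·a - 2·b]].
At the point, J = [[1.5000, -18.0000], [-2.2500, 16.0000]] (det J = -16.5000).
Solving J·Δ = −F gives Δ = (2.5455, 0.6705).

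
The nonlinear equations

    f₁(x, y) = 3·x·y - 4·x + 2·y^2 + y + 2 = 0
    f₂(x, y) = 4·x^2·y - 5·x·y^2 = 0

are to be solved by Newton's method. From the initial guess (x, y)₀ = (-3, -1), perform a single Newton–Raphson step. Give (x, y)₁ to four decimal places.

(-2.4194, 0.6613)

At (-3, -1): F = (24.0000, -21.0000).
Jacobian J = [[3·y - 4, 3·x + 4·y + 1], [8·x·y - 5·y^2, 4·x^2 - 10·x·y]].
At the point, J = [[-7.0000, -12.0000], [19.0000, 6.0000]] (det J = 186.0000).
Solving J·Δ = −F gives Δ = (0.5806, 1.6613).
Then the next iterate is (x, y)₁ = (-2.4194, 0.6613).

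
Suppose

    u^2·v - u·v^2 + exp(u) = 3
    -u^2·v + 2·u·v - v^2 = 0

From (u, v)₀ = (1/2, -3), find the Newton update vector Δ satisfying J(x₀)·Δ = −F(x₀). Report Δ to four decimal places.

(-0.1330, 1.6076)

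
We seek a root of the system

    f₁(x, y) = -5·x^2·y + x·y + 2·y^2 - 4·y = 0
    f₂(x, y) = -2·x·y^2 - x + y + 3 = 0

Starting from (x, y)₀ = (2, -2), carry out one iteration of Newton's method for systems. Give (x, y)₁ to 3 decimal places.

(1.005, -1.527)

At (2, -2): F = (52.000, -17.000).
Jacobian J = [[-10·x·y + y, -5·x^2 + x + 4·y - 4], [-2·y^2 - 1, -4·x·y + 1]].
At the point, J = [[38.000, -30.000], [-9.000, 17.000]] (det J = 376.000).
Solving J·Δ = −F gives Δ = (-0.995, 0.473).
Then the next iterate is (x, y)₁ = (1.005, -1.527).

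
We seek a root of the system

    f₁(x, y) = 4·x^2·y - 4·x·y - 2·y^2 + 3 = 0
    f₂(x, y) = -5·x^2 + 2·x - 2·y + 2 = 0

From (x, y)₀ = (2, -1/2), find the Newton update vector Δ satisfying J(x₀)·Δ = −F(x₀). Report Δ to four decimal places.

At (2, -1/2): F = (-1.5000, -13.0000).
Jacobian J = [[8·x·y - 4·y, 4·x^2 - 4·x - 4·y], [-10·x + 2, -2]].
At the point, J = [[-6.0000, 10.0000], [-18.0000, -2.0000]] (det J = 192.0000).
Solving J·Δ = −F gives Δ = (-0.6927, -0.2656).

(-0.6927, -0.2656)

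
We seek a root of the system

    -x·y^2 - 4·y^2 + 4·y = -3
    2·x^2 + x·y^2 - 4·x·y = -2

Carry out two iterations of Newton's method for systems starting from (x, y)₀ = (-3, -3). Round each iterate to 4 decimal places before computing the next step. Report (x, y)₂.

(-7.7692, -2.3513)

At (-3, -3): F = (-18.0000, -43.0000).
Jacobian J = [[-y^2, -2·x·y - 8·y + 4], [4·x + y^2 - 4·y, 2·x·y - 4·x]].
At the point, J = [[-9.0000, 10.0000], [9.0000, 30.0000]] (det J = -360.0000).
Solving J·Δ = −F gives Δ = (-0.3056, 1.5250).
Then the next iterate is (x, y)₁ = (-3.3056, -1.4750).
Round to (-3.3056, -1.4750) and repeat: F = (-4.410754, -2.840803), J = [[-2.175625, 6.048480], [-5.146775, 22.973920]].
Δ = (-4.4636, -0.8763), so (x, y)₂ = (-7.7692, -2.3513).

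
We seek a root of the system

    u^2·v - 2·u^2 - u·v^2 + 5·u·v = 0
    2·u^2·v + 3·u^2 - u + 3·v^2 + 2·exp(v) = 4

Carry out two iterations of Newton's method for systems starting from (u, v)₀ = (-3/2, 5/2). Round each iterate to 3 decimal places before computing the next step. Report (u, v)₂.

(0.052, 1.336)

At (-3/2, 5/2): F = (-8.250, 58.61499).
Jacobian J = [[2·u·v - 4·u - v^2 + 5·v, u^2 - 2·u·v + 5·u], [4·u·v + 6·u - 1, 2·u^2 + 6·v + 2·exp(v)]].
At the point, J = [[4.750, 2.250], [-25.000, 43.86499]] (det J = 264.60869).
Solving J·Δ = −F gives Δ = (1.866, -0.273).
Then the next iterate is (u, v)₁ = (0.366, 2.227).
Round to (0.366, 2.227) and repeat: F = (2.29063, 30.05511), J = [[6.34164, 0.33379], [4.45633, 32.17393]].
Δ = (-0.314, -0.891), so (u, v)₂ = (0.052, 1.336).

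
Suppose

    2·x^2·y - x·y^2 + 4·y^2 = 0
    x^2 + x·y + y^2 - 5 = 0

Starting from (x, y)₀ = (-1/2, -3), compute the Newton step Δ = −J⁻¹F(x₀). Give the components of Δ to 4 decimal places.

(-1.1691, 1.6040)

At (-1/2, -3): F = (39.0000, 5.7500).
Jacobian J = [[4·x·y - y^2, 2·x^2 - 2·x·y + 8·y], [2·x + y, x + 2·y]].
At the point, J = [[-3.0000, -26.5000], [-4.0000, -6.5000]] (det J = -86.5000).
Solving J·Δ = −F gives Δ = (-1.1691, 1.6040).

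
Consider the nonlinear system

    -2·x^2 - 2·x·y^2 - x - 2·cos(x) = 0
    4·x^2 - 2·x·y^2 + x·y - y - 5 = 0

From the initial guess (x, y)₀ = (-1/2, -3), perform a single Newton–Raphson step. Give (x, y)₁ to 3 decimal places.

(-0.326, -2.313)

At (-1/2, -3): F = (7.24483, 9.500).
Jacobian J = [[-4·x - 2·y^2 + 2·sin(x) - 1, -4·x·y], [8·x - 2·y^2 + y, -4·x·y + x - 1]].
At the point, J = [[-17.95885, -6.000], [-25.000, -7.500]] (det J = -15.30862).
Solving J·Δ = −F gives Δ = (0.174, 0.687).
Then the next iterate is (x, y)₁ = (-0.326, -2.313).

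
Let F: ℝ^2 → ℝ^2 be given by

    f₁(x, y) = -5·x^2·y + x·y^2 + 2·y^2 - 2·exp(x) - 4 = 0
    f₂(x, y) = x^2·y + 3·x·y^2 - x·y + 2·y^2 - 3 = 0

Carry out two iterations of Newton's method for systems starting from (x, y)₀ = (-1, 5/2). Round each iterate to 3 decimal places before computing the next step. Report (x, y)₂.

At (-1, 5/2): F = (-10.98576, -4.250).
Jacobian J = [[-10·x·y + y^2 - 2·exp(x), -5·x^2 + 2·x·y + 4·y], [2·x·y + 3·y^2 - y, x^2 + 6·x·y - x + 4·y]].
At the point, J = [[30.51424, 0.000], [11.250, -3.000]] (det J = -91.54272).
Solving J·Δ = −F gives Δ = (0.360, -0.067).
Then the next iterate is (x, y)₁ = (-0.640, 2.433).
Round to (-0.640, 2.433) and repeat: F = (-1.98686, 0.02724), J = [[20.43610, 4.56976], [12.21123, 1.43888]].
Δ = (-0.113, 0.940), so (x, y)₂ = (-0.753, 3.373).

(-0.753, 3.373)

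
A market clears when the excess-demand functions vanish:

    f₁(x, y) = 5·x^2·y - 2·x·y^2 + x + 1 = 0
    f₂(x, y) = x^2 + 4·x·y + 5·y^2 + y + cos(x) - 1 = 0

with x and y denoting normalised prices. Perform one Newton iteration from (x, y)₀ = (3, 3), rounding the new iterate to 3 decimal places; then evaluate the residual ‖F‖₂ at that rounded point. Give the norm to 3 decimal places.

32.416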